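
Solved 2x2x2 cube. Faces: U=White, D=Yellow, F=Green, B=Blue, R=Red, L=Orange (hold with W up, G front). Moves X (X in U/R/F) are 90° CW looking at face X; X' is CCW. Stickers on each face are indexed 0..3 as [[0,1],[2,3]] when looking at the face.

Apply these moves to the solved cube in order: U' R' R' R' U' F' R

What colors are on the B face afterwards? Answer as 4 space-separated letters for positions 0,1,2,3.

Answer: R G G B

Derivation:
After move 1 (U'): U=WWWW F=OOGG R=GGRR B=RRBB L=BBOO
After move 2 (R'): R=GRGR U=WBWR F=OWGW D=YOYG B=YRYB
After move 3 (R'): R=RRGG U=WYWY F=OBGR D=YWYW B=GROB
After move 4 (R'): R=RGRG U=WOWG F=OYGY D=YBYR B=WRWB
After move 5 (U'): U=OGWW F=BBGY R=OYRG B=RGWB L=WROO
After move 6 (F'): F=BYBG U=OGOR R=BYYG D=ROYR L=WWOW
After move 7 (R): R=YBGY U=OYOG F=BOBR D=RWYR B=RGGB
Query: B face = RGGB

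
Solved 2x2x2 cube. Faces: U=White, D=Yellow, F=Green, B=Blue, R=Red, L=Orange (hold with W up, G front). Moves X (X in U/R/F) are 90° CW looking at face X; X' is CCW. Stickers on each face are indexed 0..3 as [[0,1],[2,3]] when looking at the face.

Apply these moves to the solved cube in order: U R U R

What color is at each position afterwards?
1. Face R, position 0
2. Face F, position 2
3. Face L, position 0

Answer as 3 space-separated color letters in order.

After move 1 (U): U=WWWW F=RRGG R=BBRR B=OOBB L=GGOO
After move 2 (R): R=RBRB U=WRWG F=RYGY D=YBYO B=WOWB
After move 3 (U): U=WWGR F=RBGY R=WORB B=GGWB L=RYOO
After move 4 (R): R=RWBO U=WBGY F=RBGO D=YWYG B=RGWB
Query 1: R[0] = R
Query 2: F[2] = G
Query 3: L[0] = R

Answer: R G R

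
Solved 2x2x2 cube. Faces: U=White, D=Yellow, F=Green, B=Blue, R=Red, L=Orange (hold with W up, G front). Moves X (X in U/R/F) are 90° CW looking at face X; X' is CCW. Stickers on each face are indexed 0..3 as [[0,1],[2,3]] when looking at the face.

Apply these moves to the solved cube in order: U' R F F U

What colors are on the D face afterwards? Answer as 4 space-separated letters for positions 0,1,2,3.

Answer: G W Y R

Derivation:
After move 1 (U'): U=WWWW F=OOGG R=GGRR B=RRBB L=BBOO
After move 2 (R): R=RGRG U=WOWG F=OYGY D=YBYR B=WRWB
After move 3 (F): F=GOYY U=WOOB R=WGGG D=RRYR L=BYOB
After move 4 (F): F=YGYO U=WOBY R=OGBG D=GWYR L=BROR
After move 5 (U): U=BWYO F=OGYO R=WRBG B=BRWB L=YGOR
Query: D face = GWYR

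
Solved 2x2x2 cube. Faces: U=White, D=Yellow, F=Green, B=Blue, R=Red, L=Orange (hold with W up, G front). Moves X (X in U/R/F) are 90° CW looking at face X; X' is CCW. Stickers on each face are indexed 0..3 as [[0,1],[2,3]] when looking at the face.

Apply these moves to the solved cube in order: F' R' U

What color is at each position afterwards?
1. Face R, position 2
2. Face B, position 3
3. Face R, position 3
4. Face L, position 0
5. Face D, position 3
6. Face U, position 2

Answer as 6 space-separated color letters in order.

After move 1 (F'): F=GGGG U=WWRR R=YRYR D=OOYY L=OWOW
After move 2 (R'): R=RRYY U=WBRB F=GWGR D=OGYG B=YBOB
After move 3 (U): U=RWBB F=RRGR R=YBYY B=OWOB L=GWOW
Query 1: R[2] = Y
Query 2: B[3] = B
Query 3: R[3] = Y
Query 4: L[0] = G
Query 5: D[3] = G
Query 6: U[2] = B

Answer: Y B Y G G B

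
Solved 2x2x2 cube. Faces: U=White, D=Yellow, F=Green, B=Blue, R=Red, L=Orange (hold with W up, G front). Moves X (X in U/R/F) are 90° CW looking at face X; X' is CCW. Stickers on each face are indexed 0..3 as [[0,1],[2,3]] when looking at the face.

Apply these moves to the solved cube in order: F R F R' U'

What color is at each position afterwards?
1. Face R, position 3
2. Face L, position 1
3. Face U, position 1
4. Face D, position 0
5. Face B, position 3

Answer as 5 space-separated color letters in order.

Answer: G B O R B

Derivation:
After move 1 (F): F=GGGG U=WWOO R=WRWR D=RRYY L=OYOY
After move 2 (R): R=WWRR U=WGOG F=GRGY D=RBYB B=OBWB
After move 3 (F): F=GGYR U=WGYY R=OWGR D=RWYB L=OROB
After move 4 (R'): R=WROG U=WWYO F=GGYY D=RGYR B=BBWB
After move 5 (U'): U=WOWY F=ORYY R=GGOG B=WRWB L=BBOB
Query 1: R[3] = G
Query 2: L[1] = B
Query 3: U[1] = O
Query 4: D[0] = R
Query 5: B[3] = B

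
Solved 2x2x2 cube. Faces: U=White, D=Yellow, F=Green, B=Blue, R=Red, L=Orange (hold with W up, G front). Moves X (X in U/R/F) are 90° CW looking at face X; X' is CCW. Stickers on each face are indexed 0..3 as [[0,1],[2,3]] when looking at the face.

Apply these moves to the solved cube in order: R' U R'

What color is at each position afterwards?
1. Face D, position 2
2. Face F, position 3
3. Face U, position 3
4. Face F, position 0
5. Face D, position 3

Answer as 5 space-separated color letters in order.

Answer: Y B O R W

Derivation:
After move 1 (R'): R=RRRR U=WBWB F=GWGW D=YGYG B=YBYB
After move 2 (U): U=WWBB F=RRGW R=YBRR B=OOYB L=GWOO
After move 3 (R'): R=BRYR U=WYBO F=RWGB D=YRYW B=GOGB
Query 1: D[2] = Y
Query 2: F[3] = B
Query 3: U[3] = O
Query 4: F[0] = R
Query 5: D[3] = W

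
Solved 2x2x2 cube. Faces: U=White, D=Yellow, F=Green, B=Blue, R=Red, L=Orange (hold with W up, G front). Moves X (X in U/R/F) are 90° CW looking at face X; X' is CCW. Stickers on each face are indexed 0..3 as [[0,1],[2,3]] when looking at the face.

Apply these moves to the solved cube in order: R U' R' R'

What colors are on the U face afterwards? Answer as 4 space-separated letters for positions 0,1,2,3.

Answer: G B W B

Derivation:
After move 1 (R): R=RRRR U=WGWG F=GYGY D=YBYB B=WBWB
After move 2 (U'): U=GGWW F=OOGY R=GYRR B=RRWB L=WBOO
After move 3 (R'): R=YRGR U=GWWR F=OGGW D=YOYY B=BRBB
After move 4 (R'): R=RRYG U=GBWB F=OWGR D=YGYW B=YROB
Query: U face = GBWB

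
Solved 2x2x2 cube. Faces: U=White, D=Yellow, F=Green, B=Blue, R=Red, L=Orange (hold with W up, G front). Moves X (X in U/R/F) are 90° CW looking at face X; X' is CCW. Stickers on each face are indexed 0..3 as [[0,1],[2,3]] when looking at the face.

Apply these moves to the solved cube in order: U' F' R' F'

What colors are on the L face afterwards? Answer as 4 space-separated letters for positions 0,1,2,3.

Answer: B R O G

Derivation:
After move 1 (U'): U=WWWW F=OOGG R=GGRR B=RRBB L=BBOO
After move 2 (F'): F=OGOG U=WWGR R=YGYR D=BOYY L=BWOW
After move 3 (R'): R=GRYY U=WBGR F=OWOR D=BGYG B=YROB
After move 4 (F'): F=WROO U=WBGY R=GRBY D=WWYG L=BROG
Query: L face = BROG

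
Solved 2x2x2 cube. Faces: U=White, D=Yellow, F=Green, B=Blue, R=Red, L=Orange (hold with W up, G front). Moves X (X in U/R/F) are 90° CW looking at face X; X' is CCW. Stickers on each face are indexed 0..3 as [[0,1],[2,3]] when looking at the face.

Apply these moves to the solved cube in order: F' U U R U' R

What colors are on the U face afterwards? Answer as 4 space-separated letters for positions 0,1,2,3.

Answer: B R R Y

Derivation:
After move 1 (F'): F=GGGG U=WWRR R=YRYR D=OOYY L=OWOW
After move 2 (U): U=RWRW F=YRGG R=BBYR B=OWBB L=GGOW
After move 3 (U): U=RRWW F=BBGG R=OWYR B=GGBB L=YROW
After move 4 (R): R=YORW U=RBWG F=BOGY D=OBYG B=WGRB
After move 5 (U'): U=BGRW F=YRGY R=BORW B=YORB L=WGOW
After move 6 (R): R=RBWO U=BRRY F=YBGG D=ORYY B=WOGB
Query: U face = BRRY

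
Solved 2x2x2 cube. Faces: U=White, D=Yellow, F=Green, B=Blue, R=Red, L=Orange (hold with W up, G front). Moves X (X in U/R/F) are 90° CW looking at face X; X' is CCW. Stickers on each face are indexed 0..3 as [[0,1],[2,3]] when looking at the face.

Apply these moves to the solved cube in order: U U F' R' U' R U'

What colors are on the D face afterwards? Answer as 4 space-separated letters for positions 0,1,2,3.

Answer: R O Y O

Derivation:
After move 1 (U): U=WWWW F=RRGG R=BBRR B=OOBB L=GGOO
After move 2 (U): U=WWWW F=BBGG R=OORR B=GGBB L=RROO
After move 3 (F'): F=BGBG U=WWOR R=YOYR D=ROYY L=RWOW
After move 4 (R'): R=ORYY U=WBOG F=BWBR D=RGYG B=YGOB
After move 5 (U'): U=BGWO F=RWBR R=BWYY B=OROB L=YGOW
After move 6 (R): R=YBYW U=BWWR F=RGBG D=ROYO B=ORGB
After move 7 (U'): U=WRBW F=YGBG R=RGYW B=YBGB L=OROW
Query: D face = ROYO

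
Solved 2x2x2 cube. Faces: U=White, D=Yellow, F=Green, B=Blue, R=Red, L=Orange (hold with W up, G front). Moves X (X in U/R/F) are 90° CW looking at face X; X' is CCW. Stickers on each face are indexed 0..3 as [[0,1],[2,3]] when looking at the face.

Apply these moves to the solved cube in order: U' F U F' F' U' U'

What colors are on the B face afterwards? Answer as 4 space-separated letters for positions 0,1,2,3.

Answer: O G B B

Derivation:
After move 1 (U'): U=WWWW F=OOGG R=GGRR B=RRBB L=BBOO
After move 2 (F): F=GOGO U=WWOB R=WGWR D=RGYY L=BYOY
After move 3 (U): U=OWBW F=WGGO R=RRWR B=BYBB L=GOOY
After move 4 (F'): F=GOWG U=OWRW R=GRRR D=OYYY L=GWOB
After move 5 (F'): F=OGGW U=OWGR R=YROR D=WBYY L=GWOR
After move 6 (U'): U=WROG F=GWGW R=OGOR B=YRBB L=BYOR
After move 7 (U'): U=RGWO F=BYGW R=GWOR B=OGBB L=YROR
Query: B face = OGBB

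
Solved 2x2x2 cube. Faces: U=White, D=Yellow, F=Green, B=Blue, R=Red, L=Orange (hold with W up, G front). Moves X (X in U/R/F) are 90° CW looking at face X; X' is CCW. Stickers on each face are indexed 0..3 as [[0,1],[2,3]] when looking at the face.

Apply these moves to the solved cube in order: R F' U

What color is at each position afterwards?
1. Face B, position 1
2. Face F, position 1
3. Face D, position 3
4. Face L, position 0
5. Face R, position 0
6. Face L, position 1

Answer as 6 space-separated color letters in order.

Answer: G R B Y W Y

Derivation:
After move 1 (R): R=RRRR U=WGWG F=GYGY D=YBYB B=WBWB
After move 2 (F'): F=YYGG U=WGRR R=BRYR D=OOYB L=OGOW
After move 3 (U): U=RWRG F=BRGG R=WBYR B=OGWB L=YYOW
Query 1: B[1] = G
Query 2: F[1] = R
Query 3: D[3] = B
Query 4: L[0] = Y
Query 5: R[0] = W
Query 6: L[1] = Y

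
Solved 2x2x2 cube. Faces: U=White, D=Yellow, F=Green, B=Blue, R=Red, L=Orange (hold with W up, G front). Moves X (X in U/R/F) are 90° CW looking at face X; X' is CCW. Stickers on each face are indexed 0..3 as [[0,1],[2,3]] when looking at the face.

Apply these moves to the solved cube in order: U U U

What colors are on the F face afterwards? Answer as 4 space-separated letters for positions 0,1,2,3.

Answer: O O G G

Derivation:
After move 1 (U): U=WWWW F=RRGG R=BBRR B=OOBB L=GGOO
After move 2 (U): U=WWWW F=BBGG R=OORR B=GGBB L=RROO
After move 3 (U): U=WWWW F=OOGG R=GGRR B=RRBB L=BBOO
Query: F face = OOGG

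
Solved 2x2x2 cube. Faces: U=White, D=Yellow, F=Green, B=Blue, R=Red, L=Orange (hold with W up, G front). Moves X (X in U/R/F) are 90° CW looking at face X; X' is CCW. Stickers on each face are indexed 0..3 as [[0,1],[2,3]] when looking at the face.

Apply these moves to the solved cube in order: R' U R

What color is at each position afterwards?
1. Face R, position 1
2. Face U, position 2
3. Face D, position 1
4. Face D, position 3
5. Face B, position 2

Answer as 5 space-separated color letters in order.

Answer: Y B Y O W

Derivation:
After move 1 (R'): R=RRRR U=WBWB F=GWGW D=YGYG B=YBYB
After move 2 (U): U=WWBB F=RRGW R=YBRR B=OOYB L=GWOO
After move 3 (R): R=RYRB U=WRBW F=RGGG D=YYYO B=BOWB
Query 1: R[1] = Y
Query 2: U[2] = B
Query 3: D[1] = Y
Query 4: D[3] = O
Query 5: B[2] = W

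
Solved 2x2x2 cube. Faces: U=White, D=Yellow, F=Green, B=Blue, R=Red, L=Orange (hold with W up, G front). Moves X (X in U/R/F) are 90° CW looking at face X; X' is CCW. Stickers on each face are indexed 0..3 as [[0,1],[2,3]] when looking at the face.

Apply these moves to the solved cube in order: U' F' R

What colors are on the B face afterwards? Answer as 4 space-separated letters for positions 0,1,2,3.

Answer: R R W B

Derivation:
After move 1 (U'): U=WWWW F=OOGG R=GGRR B=RRBB L=BBOO
After move 2 (F'): F=OGOG U=WWGR R=YGYR D=BOYY L=BWOW
After move 3 (R): R=YYRG U=WGGG F=OOOY D=BBYR B=RRWB
Query: B face = RRWB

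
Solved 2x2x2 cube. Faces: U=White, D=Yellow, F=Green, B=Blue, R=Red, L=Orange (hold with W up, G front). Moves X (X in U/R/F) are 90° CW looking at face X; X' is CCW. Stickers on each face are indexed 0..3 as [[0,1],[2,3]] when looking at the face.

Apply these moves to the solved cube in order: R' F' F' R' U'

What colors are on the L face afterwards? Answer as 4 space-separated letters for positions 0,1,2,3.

After move 1 (R'): R=RRRR U=WBWB F=GWGW D=YGYG B=YBYB
After move 2 (F'): F=WWGG U=WBRR R=GRYR D=OOYG L=OBOW
After move 3 (F'): F=WGWG U=WBGY R=OROR D=BWYG L=OROR
After move 4 (R'): R=RROO U=WYGY F=WBWY D=BGYG B=GBWB
After move 5 (U'): U=YYWG F=ORWY R=WBOO B=RRWB L=GBOR
Query: L face = GBOR

Answer: G B O R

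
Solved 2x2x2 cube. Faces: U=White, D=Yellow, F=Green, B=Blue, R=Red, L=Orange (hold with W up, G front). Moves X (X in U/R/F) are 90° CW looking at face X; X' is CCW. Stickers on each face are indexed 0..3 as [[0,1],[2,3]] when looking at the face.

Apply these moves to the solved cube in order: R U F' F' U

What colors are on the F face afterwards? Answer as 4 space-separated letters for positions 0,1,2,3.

Answer: O B R R

Derivation:
After move 1 (R): R=RRRR U=WGWG F=GYGY D=YBYB B=WBWB
After move 2 (U): U=WWGG F=RRGY R=WBRR B=OOWB L=GYOO
After move 3 (F'): F=RYRG U=WWWR R=BBYR D=YOYB L=GGOG
After move 4 (F'): F=YGRR U=WWBY R=OBYR D=GGYB L=GROW
After move 5 (U): U=BWYW F=OBRR R=OOYR B=GRWB L=YGOW
Query: F face = OBRR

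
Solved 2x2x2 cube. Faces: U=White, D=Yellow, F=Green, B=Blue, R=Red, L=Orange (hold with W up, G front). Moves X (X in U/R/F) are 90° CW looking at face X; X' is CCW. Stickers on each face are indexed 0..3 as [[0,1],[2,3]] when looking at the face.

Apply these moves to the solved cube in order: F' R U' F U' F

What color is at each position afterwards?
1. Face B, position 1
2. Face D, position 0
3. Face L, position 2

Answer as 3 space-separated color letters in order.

Answer: O R O

Derivation:
After move 1 (F'): F=GGGG U=WWRR R=YRYR D=OOYY L=OWOW
After move 2 (R): R=YYRR U=WGRG F=GOGY D=OBYB B=RBWB
After move 3 (U'): U=GGWR F=OWGY R=GORR B=YYWB L=RBOW
After move 4 (F): F=GOYW U=GGWB R=WORR D=RGYB L=ROOB
After move 5 (U'): U=GBGW F=ROYW R=GORR B=WOWB L=YYOB
After move 6 (F): F=YRWO U=GBBY R=GOWR D=RGYB L=YROG
Query 1: B[1] = O
Query 2: D[0] = R
Query 3: L[2] = O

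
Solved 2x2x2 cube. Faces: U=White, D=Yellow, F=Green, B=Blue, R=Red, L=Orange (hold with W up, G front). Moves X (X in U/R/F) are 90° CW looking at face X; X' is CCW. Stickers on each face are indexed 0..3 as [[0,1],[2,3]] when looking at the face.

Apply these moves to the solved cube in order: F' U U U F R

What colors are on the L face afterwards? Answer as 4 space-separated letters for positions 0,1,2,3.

Answer: B O O O

Derivation:
After move 1 (F'): F=GGGG U=WWRR R=YRYR D=OOYY L=OWOW
After move 2 (U): U=RWRW F=YRGG R=BBYR B=OWBB L=GGOW
After move 3 (U): U=RRWW F=BBGG R=OWYR B=GGBB L=YROW
After move 4 (U): U=WRWR F=OWGG R=GGYR B=YRBB L=BBOW
After move 5 (F): F=GOGW U=WRWB R=WGRR D=YGYY L=BOOO
After move 6 (R): R=RWRG U=WOWW F=GGGY D=YBYY B=BRRB
Query: L face = BOOO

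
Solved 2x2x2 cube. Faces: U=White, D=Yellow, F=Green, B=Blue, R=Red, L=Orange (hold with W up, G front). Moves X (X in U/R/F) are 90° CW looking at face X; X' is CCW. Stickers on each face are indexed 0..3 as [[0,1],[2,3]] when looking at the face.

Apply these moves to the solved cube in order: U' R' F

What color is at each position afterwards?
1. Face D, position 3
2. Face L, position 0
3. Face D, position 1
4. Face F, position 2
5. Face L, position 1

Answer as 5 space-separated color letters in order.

Answer: G B G W Y

Derivation:
After move 1 (U'): U=WWWW F=OOGG R=GGRR B=RRBB L=BBOO
After move 2 (R'): R=GRGR U=WBWR F=OWGW D=YOYG B=YRYB
After move 3 (F): F=GOWW U=WBOB R=WRRR D=GGYG L=BYOO
Query 1: D[3] = G
Query 2: L[0] = B
Query 3: D[1] = G
Query 4: F[2] = W
Query 5: L[1] = Y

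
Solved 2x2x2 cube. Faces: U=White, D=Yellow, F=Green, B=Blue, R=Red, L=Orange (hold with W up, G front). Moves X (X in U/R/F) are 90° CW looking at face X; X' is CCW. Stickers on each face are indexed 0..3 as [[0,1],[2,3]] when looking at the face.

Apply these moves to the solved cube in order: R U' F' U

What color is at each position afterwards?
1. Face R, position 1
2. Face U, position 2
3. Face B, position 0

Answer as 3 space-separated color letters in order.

After move 1 (R): R=RRRR U=WGWG F=GYGY D=YBYB B=WBWB
After move 2 (U'): U=GGWW F=OOGY R=GYRR B=RRWB L=WBOO
After move 3 (F'): F=OYOG U=GGGR R=BYYR D=BOYB L=WWOW
After move 4 (U): U=GGRG F=BYOG R=RRYR B=WWWB L=OYOW
Query 1: R[1] = R
Query 2: U[2] = R
Query 3: B[0] = W

Answer: R R W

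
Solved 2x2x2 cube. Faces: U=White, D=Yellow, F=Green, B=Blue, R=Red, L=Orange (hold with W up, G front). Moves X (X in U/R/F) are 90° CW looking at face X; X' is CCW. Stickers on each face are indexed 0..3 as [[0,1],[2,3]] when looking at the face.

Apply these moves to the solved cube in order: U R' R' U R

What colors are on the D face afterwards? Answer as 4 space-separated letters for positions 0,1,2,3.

After move 1 (U): U=WWWW F=RRGG R=BBRR B=OOBB L=GGOO
After move 2 (R'): R=BRBR U=WBWO F=RWGW D=YRYG B=YOYB
After move 3 (R'): R=RRBB U=WYWY F=RBGO D=YWYW B=GORB
After move 4 (U): U=WWYY F=RRGO R=GOBB B=GGRB L=RBOO
After move 5 (R): R=BGBO U=WRYO F=RWGW D=YRYG B=YGWB
Query: D face = YRYG

Answer: Y R Y G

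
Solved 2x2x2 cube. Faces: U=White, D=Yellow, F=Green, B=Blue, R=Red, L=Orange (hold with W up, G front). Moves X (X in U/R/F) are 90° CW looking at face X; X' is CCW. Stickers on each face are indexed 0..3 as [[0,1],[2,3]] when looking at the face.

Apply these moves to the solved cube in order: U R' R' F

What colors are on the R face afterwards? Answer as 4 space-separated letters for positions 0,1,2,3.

After move 1 (U): U=WWWW F=RRGG R=BBRR B=OOBB L=GGOO
After move 2 (R'): R=BRBR U=WBWO F=RWGW D=YRYG B=YOYB
After move 3 (R'): R=RRBB U=WYWY F=RBGO D=YWYW B=GORB
After move 4 (F): F=GROB U=WYOG R=WRYB D=BRYW L=GYOW
Query: R face = WRYB

Answer: W R Y B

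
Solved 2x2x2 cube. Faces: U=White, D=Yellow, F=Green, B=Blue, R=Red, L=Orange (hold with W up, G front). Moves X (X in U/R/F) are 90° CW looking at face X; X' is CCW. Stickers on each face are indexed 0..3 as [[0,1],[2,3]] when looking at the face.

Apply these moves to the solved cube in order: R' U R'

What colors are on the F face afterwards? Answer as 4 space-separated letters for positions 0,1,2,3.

Answer: R W G B

Derivation:
After move 1 (R'): R=RRRR U=WBWB F=GWGW D=YGYG B=YBYB
After move 2 (U): U=WWBB F=RRGW R=YBRR B=OOYB L=GWOO
After move 3 (R'): R=BRYR U=WYBO F=RWGB D=YRYW B=GOGB
Query: F face = RWGB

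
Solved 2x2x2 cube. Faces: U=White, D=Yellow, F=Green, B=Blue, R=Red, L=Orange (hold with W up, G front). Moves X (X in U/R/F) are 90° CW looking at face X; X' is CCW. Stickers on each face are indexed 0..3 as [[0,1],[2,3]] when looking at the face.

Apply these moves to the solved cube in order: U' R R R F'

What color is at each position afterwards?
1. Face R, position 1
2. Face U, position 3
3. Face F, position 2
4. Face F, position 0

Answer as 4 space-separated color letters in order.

After move 1 (U'): U=WWWW F=OOGG R=GGRR B=RRBB L=BBOO
After move 2 (R): R=RGRG U=WOWG F=OYGY D=YBYR B=WRWB
After move 3 (R): R=RRGG U=WYWY F=OBGR D=YWYW B=GROB
After move 4 (R): R=GRGR U=WBWR F=OWGW D=YOYG B=YRYB
After move 5 (F'): F=WWOG U=WBGG R=ORYR D=BOYG L=BROW
Query 1: R[1] = R
Query 2: U[3] = G
Query 3: F[2] = O
Query 4: F[0] = W

Answer: R G O W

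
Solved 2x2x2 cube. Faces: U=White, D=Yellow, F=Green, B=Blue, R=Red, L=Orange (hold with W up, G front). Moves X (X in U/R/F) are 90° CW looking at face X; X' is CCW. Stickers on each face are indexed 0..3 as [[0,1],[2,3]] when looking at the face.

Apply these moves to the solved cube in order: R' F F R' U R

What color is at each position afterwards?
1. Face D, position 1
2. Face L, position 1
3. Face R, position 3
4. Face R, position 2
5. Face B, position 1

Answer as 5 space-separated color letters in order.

After move 1 (R'): R=RRRR U=WBWB F=GWGW D=YGYG B=YBYB
After move 2 (F): F=GGWW U=WBOO R=WRBR D=RRYG L=OYOG
After move 3 (F): F=WGWG U=WBGY R=OROR D=BWYG L=OROR
After move 4 (R'): R=RROO U=WYGY F=WBWY D=BGYG B=GBWB
After move 5 (U): U=GWYY F=RRWY R=GBOO B=ORWB L=WBOR
After move 6 (R): R=OGOB U=GRYY F=RGWG D=BWYO B=YRWB
Query 1: D[1] = W
Query 2: L[1] = B
Query 3: R[3] = B
Query 4: R[2] = O
Query 5: B[1] = R

Answer: W B B O R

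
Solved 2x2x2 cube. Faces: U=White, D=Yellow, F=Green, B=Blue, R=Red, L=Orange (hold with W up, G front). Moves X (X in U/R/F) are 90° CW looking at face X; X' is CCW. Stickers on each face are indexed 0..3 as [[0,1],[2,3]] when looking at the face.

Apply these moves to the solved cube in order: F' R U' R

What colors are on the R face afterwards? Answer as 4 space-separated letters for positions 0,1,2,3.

After move 1 (F'): F=GGGG U=WWRR R=YRYR D=OOYY L=OWOW
After move 2 (R): R=YYRR U=WGRG F=GOGY D=OBYB B=RBWB
After move 3 (U'): U=GGWR F=OWGY R=GORR B=YYWB L=RBOW
After move 4 (R): R=RGRO U=GWWY F=OBGB D=OWYY B=RYGB
Query: R face = RGRO

Answer: R G R O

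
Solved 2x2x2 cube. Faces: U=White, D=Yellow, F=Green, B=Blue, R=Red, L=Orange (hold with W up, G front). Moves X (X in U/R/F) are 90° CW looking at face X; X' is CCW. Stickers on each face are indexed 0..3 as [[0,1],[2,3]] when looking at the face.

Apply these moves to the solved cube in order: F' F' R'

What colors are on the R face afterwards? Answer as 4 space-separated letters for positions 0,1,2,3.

After move 1 (F'): F=GGGG U=WWRR R=YRYR D=OOYY L=OWOW
After move 2 (F'): F=GGGG U=WWYY R=OROR D=WWYY L=OROR
After move 3 (R'): R=RROO U=WBYB F=GWGY D=WGYG B=YBWB
Query: R face = RROO

Answer: R R O O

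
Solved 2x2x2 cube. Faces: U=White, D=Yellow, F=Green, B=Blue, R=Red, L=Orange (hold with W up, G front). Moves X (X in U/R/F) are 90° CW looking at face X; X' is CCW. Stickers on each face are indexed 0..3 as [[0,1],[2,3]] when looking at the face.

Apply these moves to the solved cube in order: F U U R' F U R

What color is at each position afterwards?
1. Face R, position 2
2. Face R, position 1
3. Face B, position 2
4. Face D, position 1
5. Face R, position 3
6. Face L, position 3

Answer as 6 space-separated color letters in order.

After move 1 (F): F=GGGG U=WWOO R=WRWR D=RRYY L=OYOY
After move 2 (U): U=OWOW F=WRGG R=BBWR B=OYBB L=GGOY
After move 3 (U): U=OOWW F=BBGG R=OYWR B=GGBB L=WROY
After move 4 (R'): R=YROW U=OBWG F=BOGW D=RBYG B=YGRB
After move 5 (F): F=GBWO U=OBYR R=WRGW D=OYYG L=WROB
After move 6 (U): U=YORB F=WRWO R=YGGW B=WRRB L=GBOB
After move 7 (R): R=GYWG U=YRRO F=WYWG D=ORYW B=BROB
Query 1: R[2] = W
Query 2: R[1] = Y
Query 3: B[2] = O
Query 4: D[1] = R
Query 5: R[3] = G
Query 6: L[3] = B

Answer: W Y O R G B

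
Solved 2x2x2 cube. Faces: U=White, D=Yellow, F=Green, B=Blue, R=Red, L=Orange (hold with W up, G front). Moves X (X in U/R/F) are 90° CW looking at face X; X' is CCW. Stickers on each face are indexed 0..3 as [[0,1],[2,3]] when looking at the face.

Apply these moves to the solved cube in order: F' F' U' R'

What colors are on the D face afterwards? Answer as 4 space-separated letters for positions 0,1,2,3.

After move 1 (F'): F=GGGG U=WWRR R=YRYR D=OOYY L=OWOW
After move 2 (F'): F=GGGG U=WWYY R=OROR D=WWYY L=OROR
After move 3 (U'): U=WYWY F=ORGG R=GGOR B=ORBB L=BBOR
After move 4 (R'): R=GRGO U=WBWO F=OYGY D=WRYG B=YRWB
Query: D face = WRYG

Answer: W R Y G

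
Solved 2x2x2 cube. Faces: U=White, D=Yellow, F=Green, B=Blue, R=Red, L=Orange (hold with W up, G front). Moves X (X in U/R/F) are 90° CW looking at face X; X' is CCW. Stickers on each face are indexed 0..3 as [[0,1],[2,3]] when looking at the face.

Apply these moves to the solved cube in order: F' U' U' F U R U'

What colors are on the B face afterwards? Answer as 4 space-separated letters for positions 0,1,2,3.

After move 1 (F'): F=GGGG U=WWRR R=YRYR D=OOYY L=OWOW
After move 2 (U'): U=WRWR F=OWGG R=GGYR B=YRBB L=BBOW
After move 3 (U'): U=RRWW F=BBGG R=OWYR B=GGBB L=YROW
After move 4 (F): F=GBGB U=RRWR R=WWWR D=YOYY L=YOOO
After move 5 (U): U=WRRR F=WWGB R=GGWR B=YOBB L=GBOO
After move 6 (R): R=WGRG U=WWRB F=WOGY D=YBYY B=RORB
After move 7 (U'): U=WBWR F=GBGY R=WORG B=WGRB L=ROOO
Query: B face = WGRB

Answer: W G R B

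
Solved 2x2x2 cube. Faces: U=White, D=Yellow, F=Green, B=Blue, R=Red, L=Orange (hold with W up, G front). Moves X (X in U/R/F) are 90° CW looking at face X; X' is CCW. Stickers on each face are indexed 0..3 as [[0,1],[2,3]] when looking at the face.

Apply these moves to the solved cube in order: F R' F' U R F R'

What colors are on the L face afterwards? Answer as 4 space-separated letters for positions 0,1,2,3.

After move 1 (F): F=GGGG U=WWOO R=WRWR D=RRYY L=OYOY
After move 2 (R'): R=RRWW U=WBOB F=GWGO D=RGYG B=YBRB
After move 3 (F'): F=WOGG U=WBRW R=GRRW D=YYYG L=OBOO
After move 4 (U): U=RWWB F=GRGG R=YBRW B=OBRB L=WOOO
After move 5 (R): R=RYWB U=RRWG F=GYGG D=YRYO B=BBWB
After move 6 (F): F=GGGY U=RROO R=WYGB D=WRYO L=WYOR
After move 7 (R'): R=YBWG U=RWOB F=GRGO D=WGYY B=OBRB
Query: L face = WYOR

Answer: W Y O R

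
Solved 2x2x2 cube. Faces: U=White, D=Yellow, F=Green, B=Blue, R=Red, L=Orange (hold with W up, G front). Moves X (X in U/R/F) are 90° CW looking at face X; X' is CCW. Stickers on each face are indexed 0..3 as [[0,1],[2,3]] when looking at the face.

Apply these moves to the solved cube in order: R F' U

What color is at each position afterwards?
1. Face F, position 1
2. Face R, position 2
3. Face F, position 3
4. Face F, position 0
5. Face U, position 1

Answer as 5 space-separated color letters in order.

After move 1 (R): R=RRRR U=WGWG F=GYGY D=YBYB B=WBWB
After move 2 (F'): F=YYGG U=WGRR R=BRYR D=OOYB L=OGOW
After move 3 (U): U=RWRG F=BRGG R=WBYR B=OGWB L=YYOW
Query 1: F[1] = R
Query 2: R[2] = Y
Query 3: F[3] = G
Query 4: F[0] = B
Query 5: U[1] = W

Answer: R Y G B W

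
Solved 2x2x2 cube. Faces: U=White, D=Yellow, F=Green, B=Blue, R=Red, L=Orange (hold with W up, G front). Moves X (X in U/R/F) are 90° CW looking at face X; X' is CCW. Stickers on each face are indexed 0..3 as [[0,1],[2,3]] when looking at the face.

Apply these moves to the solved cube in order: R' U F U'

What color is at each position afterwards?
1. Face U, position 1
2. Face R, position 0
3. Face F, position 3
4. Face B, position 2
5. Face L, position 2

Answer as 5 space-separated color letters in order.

Answer: W G R Y O

Derivation:
After move 1 (R'): R=RRRR U=WBWB F=GWGW D=YGYG B=YBYB
After move 2 (U): U=WWBB F=RRGW R=YBRR B=OOYB L=GWOO
After move 3 (F): F=GRWR U=WWOW R=BBBR D=RYYG L=GYOG
After move 4 (U'): U=WWWO F=GYWR R=GRBR B=BBYB L=OOOG
Query 1: U[1] = W
Query 2: R[0] = G
Query 3: F[3] = R
Query 4: B[2] = Y
Query 5: L[2] = O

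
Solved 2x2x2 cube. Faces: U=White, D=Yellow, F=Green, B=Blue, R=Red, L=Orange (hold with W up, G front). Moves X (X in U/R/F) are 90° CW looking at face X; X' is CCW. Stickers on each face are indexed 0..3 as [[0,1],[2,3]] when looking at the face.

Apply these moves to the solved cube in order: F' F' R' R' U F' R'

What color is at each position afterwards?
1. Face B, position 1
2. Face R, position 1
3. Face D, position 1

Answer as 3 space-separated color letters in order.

Answer: R O B

Derivation:
After move 1 (F'): F=GGGG U=WWRR R=YRYR D=OOYY L=OWOW
After move 2 (F'): F=GGGG U=WWYY R=OROR D=WWYY L=OROR
After move 3 (R'): R=RROO U=WBYB F=GWGY D=WGYG B=YBWB
After move 4 (R'): R=RORO U=WWYY F=GBGB D=WWYY B=GBGB
After move 5 (U): U=YWYW F=ROGB R=GBRO B=ORGB L=GBOR
After move 6 (F'): F=OBRG U=YWGR R=WBWO D=BRYY L=GWOY
After move 7 (R'): R=BOWW U=YGGO F=OWRR D=BBYG B=YRRB
Query 1: B[1] = R
Query 2: R[1] = O
Query 3: D[1] = B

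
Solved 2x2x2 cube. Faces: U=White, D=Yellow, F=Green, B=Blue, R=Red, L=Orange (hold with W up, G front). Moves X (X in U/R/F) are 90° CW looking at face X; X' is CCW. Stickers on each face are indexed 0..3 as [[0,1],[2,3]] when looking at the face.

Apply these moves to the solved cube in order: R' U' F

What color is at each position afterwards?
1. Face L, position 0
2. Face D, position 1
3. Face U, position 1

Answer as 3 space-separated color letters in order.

After move 1 (R'): R=RRRR U=WBWB F=GWGW D=YGYG B=YBYB
After move 2 (U'): U=BBWW F=OOGW R=GWRR B=RRYB L=YBOO
After move 3 (F): F=GOWO U=BBOB R=WWWR D=RGYG L=YYOG
Query 1: L[0] = Y
Query 2: D[1] = G
Query 3: U[1] = B

Answer: Y G B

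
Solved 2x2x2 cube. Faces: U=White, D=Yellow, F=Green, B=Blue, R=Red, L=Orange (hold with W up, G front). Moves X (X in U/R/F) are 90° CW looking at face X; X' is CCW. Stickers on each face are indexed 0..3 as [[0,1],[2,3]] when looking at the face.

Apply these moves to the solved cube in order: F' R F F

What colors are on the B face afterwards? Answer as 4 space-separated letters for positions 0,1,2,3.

After move 1 (F'): F=GGGG U=WWRR R=YRYR D=OOYY L=OWOW
After move 2 (R): R=YYRR U=WGRG F=GOGY D=OBYB B=RBWB
After move 3 (F): F=GGYO U=WGWW R=RYGR D=RYYB L=OOOB
After move 4 (F): F=YGOG U=WGBO R=WYWR D=GRYB L=OROY
Query: B face = RBWB

Answer: R B W B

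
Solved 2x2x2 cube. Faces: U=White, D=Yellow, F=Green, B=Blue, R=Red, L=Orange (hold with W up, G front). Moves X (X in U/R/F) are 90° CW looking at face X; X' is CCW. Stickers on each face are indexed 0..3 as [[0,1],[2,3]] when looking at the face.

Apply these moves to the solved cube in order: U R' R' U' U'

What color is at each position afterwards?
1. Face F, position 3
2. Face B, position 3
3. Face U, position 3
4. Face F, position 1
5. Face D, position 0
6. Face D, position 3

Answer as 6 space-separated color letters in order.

Answer: O B W O Y W

Derivation:
After move 1 (U): U=WWWW F=RRGG R=BBRR B=OOBB L=GGOO
After move 2 (R'): R=BRBR U=WBWO F=RWGW D=YRYG B=YOYB
After move 3 (R'): R=RRBB U=WYWY F=RBGO D=YWYW B=GORB
After move 4 (U'): U=YYWW F=GGGO R=RBBB B=RRRB L=GOOO
After move 5 (U'): U=YWYW F=GOGO R=GGBB B=RBRB L=RROO
Query 1: F[3] = O
Query 2: B[3] = B
Query 3: U[3] = W
Query 4: F[1] = O
Query 5: D[0] = Y
Query 6: D[3] = W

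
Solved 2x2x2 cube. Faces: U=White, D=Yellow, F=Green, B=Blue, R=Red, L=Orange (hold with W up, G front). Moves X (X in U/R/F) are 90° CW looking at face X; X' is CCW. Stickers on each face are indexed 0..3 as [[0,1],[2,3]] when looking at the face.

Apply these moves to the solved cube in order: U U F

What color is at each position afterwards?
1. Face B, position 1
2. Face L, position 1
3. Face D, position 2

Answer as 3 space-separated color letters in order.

Answer: G Y Y

Derivation:
After move 1 (U): U=WWWW F=RRGG R=BBRR B=OOBB L=GGOO
After move 2 (U): U=WWWW F=BBGG R=OORR B=GGBB L=RROO
After move 3 (F): F=GBGB U=WWOR R=WOWR D=ROYY L=RYOY
Query 1: B[1] = G
Query 2: L[1] = Y
Query 3: D[2] = Y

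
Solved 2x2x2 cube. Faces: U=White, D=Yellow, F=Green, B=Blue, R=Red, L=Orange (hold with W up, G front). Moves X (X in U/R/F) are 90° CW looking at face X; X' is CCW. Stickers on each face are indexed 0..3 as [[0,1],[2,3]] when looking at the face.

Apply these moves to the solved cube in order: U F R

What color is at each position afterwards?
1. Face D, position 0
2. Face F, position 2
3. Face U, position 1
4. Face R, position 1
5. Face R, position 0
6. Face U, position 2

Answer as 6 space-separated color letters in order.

Answer: R G R W W O

Derivation:
After move 1 (U): U=WWWW F=RRGG R=BBRR B=OOBB L=GGOO
After move 2 (F): F=GRGR U=WWOG R=WBWR D=RBYY L=GYOY
After move 3 (R): R=WWRB U=WROR F=GBGY D=RBYO B=GOWB
Query 1: D[0] = R
Query 2: F[2] = G
Query 3: U[1] = R
Query 4: R[1] = W
Query 5: R[0] = W
Query 6: U[2] = O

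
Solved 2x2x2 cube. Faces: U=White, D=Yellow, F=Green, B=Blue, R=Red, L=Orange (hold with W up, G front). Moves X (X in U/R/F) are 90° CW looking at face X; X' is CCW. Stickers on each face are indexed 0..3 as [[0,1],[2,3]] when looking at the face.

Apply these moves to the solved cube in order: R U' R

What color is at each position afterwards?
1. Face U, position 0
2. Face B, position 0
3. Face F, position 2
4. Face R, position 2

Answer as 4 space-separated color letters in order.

Answer: G W G R

Derivation:
After move 1 (R): R=RRRR U=WGWG F=GYGY D=YBYB B=WBWB
After move 2 (U'): U=GGWW F=OOGY R=GYRR B=RRWB L=WBOO
After move 3 (R): R=RGRY U=GOWY F=OBGB D=YWYR B=WRGB
Query 1: U[0] = G
Query 2: B[0] = W
Query 3: F[2] = G
Query 4: R[2] = R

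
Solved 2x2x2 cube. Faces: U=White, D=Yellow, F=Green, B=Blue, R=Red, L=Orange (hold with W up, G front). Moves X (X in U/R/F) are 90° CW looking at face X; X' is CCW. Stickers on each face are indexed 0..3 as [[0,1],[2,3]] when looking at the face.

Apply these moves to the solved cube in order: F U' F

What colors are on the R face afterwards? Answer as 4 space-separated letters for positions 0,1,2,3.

Answer: W G O R

Derivation:
After move 1 (F): F=GGGG U=WWOO R=WRWR D=RRYY L=OYOY
After move 2 (U'): U=WOWO F=OYGG R=GGWR B=WRBB L=BBOY
After move 3 (F): F=GOGY U=WOYB R=WGOR D=WGYY L=BROR
Query: R face = WGOR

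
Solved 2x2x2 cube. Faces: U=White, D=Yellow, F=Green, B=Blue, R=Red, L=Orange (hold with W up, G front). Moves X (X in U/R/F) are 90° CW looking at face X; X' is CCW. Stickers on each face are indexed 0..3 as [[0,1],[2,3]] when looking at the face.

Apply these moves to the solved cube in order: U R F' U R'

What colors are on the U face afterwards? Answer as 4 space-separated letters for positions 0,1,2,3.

Answer: R W R G

Derivation:
After move 1 (U): U=WWWW F=RRGG R=BBRR B=OOBB L=GGOO
After move 2 (R): R=RBRB U=WRWG F=RYGY D=YBYO B=WOWB
After move 3 (F'): F=YYRG U=WRRR R=BBYB D=GOYO L=GGOW
After move 4 (U): U=RWRR F=BBRG R=WOYB B=GGWB L=YYOW
After move 5 (R'): R=OBWY U=RWRG F=BWRR D=GBYG B=OGOB
Query: U face = RWRG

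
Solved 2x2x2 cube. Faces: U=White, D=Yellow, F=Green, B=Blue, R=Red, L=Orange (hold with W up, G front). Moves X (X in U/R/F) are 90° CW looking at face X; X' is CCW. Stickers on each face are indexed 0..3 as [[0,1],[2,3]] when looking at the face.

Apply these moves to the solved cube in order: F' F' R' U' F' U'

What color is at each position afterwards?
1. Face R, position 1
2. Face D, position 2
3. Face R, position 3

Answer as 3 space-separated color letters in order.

After move 1 (F'): F=GGGG U=WWRR R=YRYR D=OOYY L=OWOW
After move 2 (F'): F=GGGG U=WWYY R=OROR D=WWYY L=OROR
After move 3 (R'): R=RROO U=WBYB F=GWGY D=WGYG B=YBWB
After move 4 (U'): U=BBWY F=ORGY R=GWOO B=RRWB L=YBOR
After move 5 (F'): F=RYOG U=BBGO R=GWWO D=BRYG L=YYOW
After move 6 (U'): U=BOBG F=YYOG R=RYWO B=GWWB L=RROW
Query 1: R[1] = Y
Query 2: D[2] = Y
Query 3: R[3] = O

Answer: Y Y O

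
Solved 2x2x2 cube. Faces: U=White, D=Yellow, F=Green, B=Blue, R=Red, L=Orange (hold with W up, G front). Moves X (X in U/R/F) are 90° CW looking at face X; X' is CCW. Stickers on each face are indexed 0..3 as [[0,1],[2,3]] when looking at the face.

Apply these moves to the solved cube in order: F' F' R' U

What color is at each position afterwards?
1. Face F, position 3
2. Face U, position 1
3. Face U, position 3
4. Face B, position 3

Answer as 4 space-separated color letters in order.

After move 1 (F'): F=GGGG U=WWRR R=YRYR D=OOYY L=OWOW
After move 2 (F'): F=GGGG U=WWYY R=OROR D=WWYY L=OROR
After move 3 (R'): R=RROO U=WBYB F=GWGY D=WGYG B=YBWB
After move 4 (U): U=YWBB F=RRGY R=YBOO B=ORWB L=GWOR
Query 1: F[3] = Y
Query 2: U[1] = W
Query 3: U[3] = B
Query 4: B[3] = B

Answer: Y W B B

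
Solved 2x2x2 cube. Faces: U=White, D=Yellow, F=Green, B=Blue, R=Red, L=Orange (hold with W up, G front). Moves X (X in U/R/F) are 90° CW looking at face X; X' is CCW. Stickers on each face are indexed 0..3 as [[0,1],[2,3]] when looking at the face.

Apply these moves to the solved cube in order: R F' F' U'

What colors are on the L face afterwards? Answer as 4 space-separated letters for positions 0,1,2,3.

After move 1 (R): R=RRRR U=WGWG F=GYGY D=YBYB B=WBWB
After move 2 (F'): F=YYGG U=WGRR R=BRYR D=OOYB L=OGOW
After move 3 (F'): F=YGYG U=WGBY R=OROR D=GWYB L=OROR
After move 4 (U'): U=GYWB F=ORYG R=YGOR B=ORWB L=WBOR
Query: L face = WBOR

Answer: W B O R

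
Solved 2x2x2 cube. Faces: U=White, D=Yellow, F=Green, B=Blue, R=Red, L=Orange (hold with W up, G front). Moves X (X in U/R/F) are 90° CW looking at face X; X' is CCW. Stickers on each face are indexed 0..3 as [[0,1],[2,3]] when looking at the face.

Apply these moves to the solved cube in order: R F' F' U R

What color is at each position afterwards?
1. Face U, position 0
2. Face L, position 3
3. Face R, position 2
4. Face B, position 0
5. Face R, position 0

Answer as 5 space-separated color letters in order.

Answer: B R R G O

Derivation:
After move 1 (R): R=RRRR U=WGWG F=GYGY D=YBYB B=WBWB
After move 2 (F'): F=YYGG U=WGRR R=BRYR D=OOYB L=OGOW
After move 3 (F'): F=YGYG U=WGBY R=OROR D=GWYB L=OROR
After move 4 (U): U=BWYG F=ORYG R=WBOR B=ORWB L=YGOR
After move 5 (R): R=OWRB U=BRYG F=OWYB D=GWYO B=GRWB
Query 1: U[0] = B
Query 2: L[3] = R
Query 3: R[2] = R
Query 4: B[0] = G
Query 5: R[0] = O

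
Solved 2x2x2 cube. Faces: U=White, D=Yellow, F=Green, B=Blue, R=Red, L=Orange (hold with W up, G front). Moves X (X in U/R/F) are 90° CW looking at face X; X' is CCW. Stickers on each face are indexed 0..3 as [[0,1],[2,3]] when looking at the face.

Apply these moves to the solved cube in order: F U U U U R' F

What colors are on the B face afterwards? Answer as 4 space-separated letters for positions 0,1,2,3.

Answer: Y B R B

Derivation:
After move 1 (F): F=GGGG U=WWOO R=WRWR D=RRYY L=OYOY
After move 2 (U): U=OWOW F=WRGG R=BBWR B=OYBB L=GGOY
After move 3 (U): U=OOWW F=BBGG R=OYWR B=GGBB L=WROY
After move 4 (U): U=WOWO F=OYGG R=GGWR B=WRBB L=BBOY
After move 5 (U): U=WWOO F=GGGG R=WRWR B=BBBB L=OYOY
After move 6 (R'): R=RRWW U=WBOB F=GWGO D=RGYG B=YBRB
After move 7 (F): F=GGOW U=WBYY R=ORBW D=WRYG L=OROG
Query: B face = YBRB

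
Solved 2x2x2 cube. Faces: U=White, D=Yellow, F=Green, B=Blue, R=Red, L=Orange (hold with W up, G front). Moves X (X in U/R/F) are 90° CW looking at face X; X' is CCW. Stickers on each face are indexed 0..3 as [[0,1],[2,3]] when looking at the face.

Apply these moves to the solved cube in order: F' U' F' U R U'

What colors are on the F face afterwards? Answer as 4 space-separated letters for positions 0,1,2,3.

After move 1 (F'): F=GGGG U=WWRR R=YRYR D=OOYY L=OWOW
After move 2 (U'): U=WRWR F=OWGG R=GGYR B=YRBB L=BBOW
After move 3 (F'): F=WGOG U=WRGY R=OGOR D=BWYY L=BROW
After move 4 (U): U=GWYR F=OGOG R=YROR B=BRBB L=WGOW
After move 5 (R): R=OYRR U=GGYG F=OWOY D=BBYB B=RRWB
After move 6 (U'): U=GGGY F=WGOY R=OWRR B=OYWB L=RROW
Query: F face = WGOY

Answer: W G O Y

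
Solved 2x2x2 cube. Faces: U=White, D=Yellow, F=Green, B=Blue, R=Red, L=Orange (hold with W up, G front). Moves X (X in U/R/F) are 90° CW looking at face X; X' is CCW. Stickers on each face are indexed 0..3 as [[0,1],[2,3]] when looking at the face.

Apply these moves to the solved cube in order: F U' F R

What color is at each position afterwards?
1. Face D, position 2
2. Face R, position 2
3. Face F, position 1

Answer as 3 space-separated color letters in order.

After move 1 (F): F=GGGG U=WWOO R=WRWR D=RRYY L=OYOY
After move 2 (U'): U=WOWO F=OYGG R=GGWR B=WRBB L=BBOY
After move 3 (F): F=GOGY U=WOYB R=WGOR D=WGYY L=BROR
After move 4 (R): R=OWRG U=WOYY F=GGGY D=WBYW B=BROB
Query 1: D[2] = Y
Query 2: R[2] = R
Query 3: F[1] = G

Answer: Y R G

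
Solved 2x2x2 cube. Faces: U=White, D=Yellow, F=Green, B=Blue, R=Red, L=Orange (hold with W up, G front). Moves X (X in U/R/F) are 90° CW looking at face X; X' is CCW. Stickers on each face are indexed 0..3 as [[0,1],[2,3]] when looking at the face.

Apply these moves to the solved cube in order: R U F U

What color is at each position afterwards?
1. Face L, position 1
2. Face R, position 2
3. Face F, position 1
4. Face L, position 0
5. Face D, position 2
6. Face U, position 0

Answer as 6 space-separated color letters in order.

Answer: R G B G Y O

Derivation:
After move 1 (R): R=RRRR U=WGWG F=GYGY D=YBYB B=WBWB
After move 2 (U): U=WWGG F=RRGY R=WBRR B=OOWB L=GYOO
After move 3 (F): F=GRYR U=WWOY R=GBGR D=RWYB L=GYOB
After move 4 (U): U=OWYW F=GBYR R=OOGR B=GYWB L=GROB
Query 1: L[1] = R
Query 2: R[2] = G
Query 3: F[1] = B
Query 4: L[0] = G
Query 5: D[2] = Y
Query 6: U[0] = O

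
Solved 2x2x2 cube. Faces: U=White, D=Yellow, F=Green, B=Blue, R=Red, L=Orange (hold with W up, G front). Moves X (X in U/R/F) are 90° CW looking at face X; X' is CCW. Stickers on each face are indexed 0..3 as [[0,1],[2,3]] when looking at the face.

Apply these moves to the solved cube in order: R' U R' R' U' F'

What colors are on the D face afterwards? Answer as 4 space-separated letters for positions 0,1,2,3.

After move 1 (R'): R=RRRR U=WBWB F=GWGW D=YGYG B=YBYB
After move 2 (U): U=WWBB F=RRGW R=YBRR B=OOYB L=GWOO
After move 3 (R'): R=BRYR U=WYBO F=RWGB D=YRYW B=GOGB
After move 4 (R'): R=RRBY U=WGBG F=RYGO D=YWYB B=WORB
After move 5 (U'): U=GGWB F=GWGO R=RYBY B=RRRB L=WOOO
After move 6 (F'): F=WOGG U=GGRB R=WYYY D=OOYB L=WBOW
Query: D face = OOYB

Answer: O O Y B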